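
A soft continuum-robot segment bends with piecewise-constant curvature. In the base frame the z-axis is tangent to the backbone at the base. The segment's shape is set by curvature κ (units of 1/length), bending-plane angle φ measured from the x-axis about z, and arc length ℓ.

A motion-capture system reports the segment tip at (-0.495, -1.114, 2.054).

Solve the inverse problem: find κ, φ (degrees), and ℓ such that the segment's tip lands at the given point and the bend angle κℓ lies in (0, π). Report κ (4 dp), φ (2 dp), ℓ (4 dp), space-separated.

ρ = √(x²+y²) = √(-0.495² + -1.114²) = 1.21902
φ = atan2(y, x) mod 360° = atan2(-1.114, -0.495) = 246.0423°
|p|² = ρ² + z² = 1.21902² + 2.054² = 5.70494
κ = 2ρ / |p|² = 2×1.21902 / 5.70494 = 0.42736
θ = 2·atan2(ρ, z) = 2·atan2(1.21902, 2.054) = 1.07124 rad
ℓ = θ/κ = 1.07124/0.42736 = 2.50665

0.4274 246.04 2.5066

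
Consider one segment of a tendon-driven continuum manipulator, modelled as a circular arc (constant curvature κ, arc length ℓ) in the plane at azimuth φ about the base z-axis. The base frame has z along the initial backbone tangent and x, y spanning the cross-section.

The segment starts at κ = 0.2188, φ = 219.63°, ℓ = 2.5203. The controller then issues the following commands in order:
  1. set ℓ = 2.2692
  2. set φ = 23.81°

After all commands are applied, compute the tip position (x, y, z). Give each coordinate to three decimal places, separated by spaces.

0.505 0.223 2.177

initial: κ=0.2188, φ=219.63°, ℓ=2.5203
cmd 1: set ℓ=2.2692 → (κ,φ,ℓ)=(0.2188,219.63°,2.2692) → tip=(-0.4250,-0.3520,2.1771)
cmd 2: set φ=23.81° → (κ,φ,ℓ)=(0.2188,23.81°,2.2692) → tip=(0.5049,0.2228,2.1771)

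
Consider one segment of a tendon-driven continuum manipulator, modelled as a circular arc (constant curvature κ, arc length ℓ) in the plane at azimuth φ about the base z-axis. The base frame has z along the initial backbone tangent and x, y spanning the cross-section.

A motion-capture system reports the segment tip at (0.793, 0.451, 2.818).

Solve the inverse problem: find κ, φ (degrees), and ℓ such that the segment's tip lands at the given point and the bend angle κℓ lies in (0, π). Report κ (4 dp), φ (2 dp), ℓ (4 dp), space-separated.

0.2080 29.63 3.0109

ρ = √(x²+y²) = √(0.793² + 0.451²) = 0.91228
φ = atan2(y, x) mod 360° = atan2(0.451, 0.793) = 29.6280°
|p|² = ρ² + z² = 0.91228² + 2.818² = 8.77337
κ = 2ρ / |p|² = 2×0.91228 / 8.77337 = 0.20797
θ = 2·atan2(ρ, z) = 2·atan2(0.91228, 2.818) = 0.62617 rad
ℓ = θ/κ = 0.62617/0.20797 = 3.01094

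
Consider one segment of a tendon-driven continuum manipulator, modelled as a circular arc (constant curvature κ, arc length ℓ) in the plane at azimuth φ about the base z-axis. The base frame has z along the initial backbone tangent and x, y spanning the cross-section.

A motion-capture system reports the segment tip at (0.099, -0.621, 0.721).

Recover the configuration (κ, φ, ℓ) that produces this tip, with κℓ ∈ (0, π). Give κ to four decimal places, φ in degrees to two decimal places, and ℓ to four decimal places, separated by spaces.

ρ = √(x²+y²) = √(0.099² + -0.621²) = 0.62884
φ = atan2(y, x) mod 360° = atan2(-0.621, 0.099) = 279.0579°
|p|² = ρ² + z² = 0.62884² + 0.721² = 0.91528
κ = 2ρ / |p|² = 2×0.62884 / 0.91528 = 1.37409
θ = 2·atan2(ρ, z) = 2·atan2(0.62884, 0.721) = 1.43446 rad
ℓ = θ/κ = 1.43446/1.37409 = 1.04393

1.3741 279.06 1.0439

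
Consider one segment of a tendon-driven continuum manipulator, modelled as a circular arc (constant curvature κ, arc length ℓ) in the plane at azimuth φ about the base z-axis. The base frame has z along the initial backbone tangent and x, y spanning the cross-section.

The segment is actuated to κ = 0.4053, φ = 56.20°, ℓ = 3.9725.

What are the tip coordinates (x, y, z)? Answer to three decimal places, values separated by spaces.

1.426 2.131 2.465

θ = κ·ℓ = 0.4053 × 3.9725 = 1.61005 rad
ρ = (1 − cos θ)/κ = (1 − -0.03925)/0.4053 = 2.56414
z = sin θ / κ = 0.99923/0.4053 = 2.46541
x = ρ cos φ = 2.56414 × cos(56.20°) = 1.42642
y = ρ sin φ = 2.56414 × sin(56.20°) = 2.13076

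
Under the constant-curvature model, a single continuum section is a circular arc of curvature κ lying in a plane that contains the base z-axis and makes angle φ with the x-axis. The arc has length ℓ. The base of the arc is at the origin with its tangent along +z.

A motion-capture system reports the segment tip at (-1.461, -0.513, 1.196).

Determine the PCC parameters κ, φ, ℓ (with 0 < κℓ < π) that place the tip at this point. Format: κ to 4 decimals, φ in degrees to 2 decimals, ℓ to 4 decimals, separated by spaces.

ρ = √(x²+y²) = √(-1.461² + -0.513²) = 1.54845
φ = atan2(y, x) mod 360° = atan2(-0.513, -1.461) = 199.3477°
|p|² = ρ² + z² = 1.54845² + 1.196² = 3.82811
κ = 2ρ / |p|² = 2×1.54845 / 3.82811 = 0.80899
θ = 2·atan2(ρ, z) = 2·atan2(1.54845, 1.196) = 1.82624 rad
ℓ = θ/κ = 1.82624/0.80899 = 2.25744

0.8090 199.35 2.2574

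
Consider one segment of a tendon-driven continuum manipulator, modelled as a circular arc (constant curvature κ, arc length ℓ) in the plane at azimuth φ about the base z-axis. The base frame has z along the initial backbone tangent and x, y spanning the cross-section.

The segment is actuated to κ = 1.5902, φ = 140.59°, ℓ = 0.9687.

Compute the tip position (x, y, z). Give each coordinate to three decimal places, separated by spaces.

θ = κ·ℓ = 1.5902 × 0.9687 = 1.54043 rad
ρ = (1 − cos θ)/κ = (1 − 0.03036)/1.5902 = 0.60976
z = sin θ / κ = 0.99954/1.5902 = 0.62856
x = ρ cos φ = 0.60976 × cos(140.59°) = -0.47111
y = ρ sin φ = 0.60976 × sin(140.59°) = 0.38711

-0.471 0.387 0.629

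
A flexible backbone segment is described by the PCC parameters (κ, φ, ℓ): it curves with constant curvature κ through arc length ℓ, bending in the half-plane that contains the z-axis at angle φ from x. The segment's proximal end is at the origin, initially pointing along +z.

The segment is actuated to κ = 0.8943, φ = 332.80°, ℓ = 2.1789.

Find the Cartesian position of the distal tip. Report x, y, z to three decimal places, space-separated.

θ = κ·ℓ = 0.8943 × 2.1789 = 1.94859 rad
ρ = (1 − cos θ)/κ = (1 − -0.36887)/0.8943 = 1.53066
z = sin θ / κ = 0.92948/0.8943 = 1.03934
x = ρ cos φ = 1.53066 × cos(332.80°) = 1.36140
y = ρ sin φ = 1.53066 × sin(332.80°) = -0.69966

1.361 -0.700 1.039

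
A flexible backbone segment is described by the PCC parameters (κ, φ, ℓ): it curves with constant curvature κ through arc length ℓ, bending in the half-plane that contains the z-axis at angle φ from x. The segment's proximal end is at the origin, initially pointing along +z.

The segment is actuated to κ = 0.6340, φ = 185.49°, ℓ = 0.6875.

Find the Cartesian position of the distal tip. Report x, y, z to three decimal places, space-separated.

θ = κ·ℓ = 0.6340 × 0.6875 = 0.43588 rad
ρ = (1 − cos θ)/κ = (1 − 0.90650)/0.6340 = 0.14747
z = sin θ / κ = 0.42220/0.6340 = 0.66594
x = ρ cos φ = 0.14747 × cos(185.49°) = -0.14680
y = ρ sin φ = 0.14747 × sin(185.49°) = -0.01411

-0.147 -0.014 0.666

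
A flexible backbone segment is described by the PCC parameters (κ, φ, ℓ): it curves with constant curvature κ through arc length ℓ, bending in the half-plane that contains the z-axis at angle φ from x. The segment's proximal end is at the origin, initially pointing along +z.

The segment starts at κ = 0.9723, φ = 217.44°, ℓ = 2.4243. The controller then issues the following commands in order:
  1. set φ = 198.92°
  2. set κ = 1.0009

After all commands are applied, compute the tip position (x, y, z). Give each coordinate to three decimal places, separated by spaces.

-1.659 -0.569 0.655

initial: κ=0.9723, φ=217.44°, ℓ=2.4243
cmd 1: set φ=198.92° → (κ,φ,ℓ)=(0.9723,198.92°,2.4243) → tip=(-1.6615,-0.5695,0.7266)
cmd 2: set κ=1.0009 → (κ,φ,ℓ)=(1.0009,198.92°,2.4243) → tip=(-1.6587,-0.5685,0.6551)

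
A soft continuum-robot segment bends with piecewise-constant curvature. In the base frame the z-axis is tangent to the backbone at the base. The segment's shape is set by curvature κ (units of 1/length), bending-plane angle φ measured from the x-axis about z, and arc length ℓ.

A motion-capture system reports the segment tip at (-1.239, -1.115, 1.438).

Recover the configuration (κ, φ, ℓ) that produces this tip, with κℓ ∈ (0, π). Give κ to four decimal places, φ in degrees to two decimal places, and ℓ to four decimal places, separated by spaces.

0.6879 221.98 2.4974

ρ = √(x²+y²) = √(-1.239² + -1.115²) = 1.66684
φ = atan2(y, x) mod 360° = atan2(-1.115, -1.239) = 221.9847°
|p|² = ρ² + z² = 1.66684² + 1.438² = 4.84619
κ = 2ρ / |p|² = 2×1.66684 / 4.84619 = 0.68790
θ = 2·atan2(ρ, z) = 2·atan2(1.66684, 1.438) = 1.71794 rad
ℓ = θ/κ = 1.71794/0.68790 = 2.49738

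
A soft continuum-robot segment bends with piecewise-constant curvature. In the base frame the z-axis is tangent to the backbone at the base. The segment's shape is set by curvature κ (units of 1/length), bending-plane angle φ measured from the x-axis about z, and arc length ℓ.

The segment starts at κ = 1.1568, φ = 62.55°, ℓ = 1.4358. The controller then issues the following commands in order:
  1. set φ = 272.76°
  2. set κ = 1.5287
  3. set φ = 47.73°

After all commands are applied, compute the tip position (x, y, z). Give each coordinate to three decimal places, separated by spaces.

0.697 0.767 0.531

initial: κ=1.1568, φ=62.55°, ℓ=1.4358
cmd 1: set φ=272.76° → (κ,φ,ℓ)=(1.1568,272.76°,1.4358) → tip=(0.0454,-0.9412,0.8609)
cmd 2: set κ=1.5287 → (κ,φ,ℓ)=(1.5287,272.76°,1.4358) → tip=(0.0499,-1.0352,0.5308)
cmd 3: set φ=47.73° → (κ,φ,ℓ)=(1.5287,47.73°,1.4358) → tip=(0.6971,0.7669,0.5308)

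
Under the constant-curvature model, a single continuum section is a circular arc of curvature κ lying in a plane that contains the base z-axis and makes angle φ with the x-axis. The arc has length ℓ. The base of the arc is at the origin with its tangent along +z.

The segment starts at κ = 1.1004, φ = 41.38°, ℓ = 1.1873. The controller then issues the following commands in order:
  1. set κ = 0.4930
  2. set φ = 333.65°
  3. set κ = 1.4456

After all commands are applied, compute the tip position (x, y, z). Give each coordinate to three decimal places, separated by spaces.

0.710 -0.352 0.684

initial: κ=1.1004, φ=41.38°, ℓ=1.1873
cmd 1: set κ=0.4930 → (κ,φ,ℓ)=(0.4930,41.38°,1.1873) → tip=(0.2534,0.2232,1.1207)
cmd 2: set φ=333.65° → (κ,φ,ℓ)=(0.4930,333.65°,1.1873) → tip=(0.3026,-0.1499,1.1207)
cmd 3: set κ=1.4456 → (κ,φ,ℓ)=(1.4456,333.65°,1.1873) → tip=(0.7098,-0.3516,0.6844)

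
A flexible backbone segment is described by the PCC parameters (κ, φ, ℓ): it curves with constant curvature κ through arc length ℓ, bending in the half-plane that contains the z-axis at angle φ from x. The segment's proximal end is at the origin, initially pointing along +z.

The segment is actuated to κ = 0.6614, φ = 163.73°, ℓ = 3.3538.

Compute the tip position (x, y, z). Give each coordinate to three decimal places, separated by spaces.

θ = κ·ℓ = 0.6614 × 3.3538 = 2.21820 rad
ρ = (1 − cos θ)/κ = (1 − -0.60312)/0.6614 = 2.42383
z = sin θ / κ = 0.79765/0.6614 = 1.20600
x = ρ cos φ = 2.42383 × cos(163.73°) = -2.32676
y = ρ sin φ = 2.42383 × sin(163.73°) = 0.67907

-2.327 0.679 1.206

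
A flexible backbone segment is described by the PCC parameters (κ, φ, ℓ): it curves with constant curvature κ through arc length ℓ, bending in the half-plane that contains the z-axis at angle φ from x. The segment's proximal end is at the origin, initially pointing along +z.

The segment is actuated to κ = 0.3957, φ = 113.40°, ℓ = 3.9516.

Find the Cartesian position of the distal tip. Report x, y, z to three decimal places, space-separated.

-0.996 2.303 2.527

θ = κ·ℓ = 0.3957 × 3.9516 = 1.56365 rad
ρ = (1 − cos θ)/κ = (1 − 0.00715)/0.3957 = 2.50910
z = sin θ / κ = 0.99997/0.3957 = 2.52710
x = ρ cos φ = 2.50910 × cos(113.40°) = -0.99648
y = ρ sin φ = 2.50910 × sin(113.40°) = 2.30274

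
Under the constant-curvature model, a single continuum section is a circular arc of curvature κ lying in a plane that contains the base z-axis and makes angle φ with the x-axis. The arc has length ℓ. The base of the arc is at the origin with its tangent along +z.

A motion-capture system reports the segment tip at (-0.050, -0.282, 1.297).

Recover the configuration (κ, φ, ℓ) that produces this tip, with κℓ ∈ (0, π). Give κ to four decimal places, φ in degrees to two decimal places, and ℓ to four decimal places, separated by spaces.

0.3247 259.95 1.3388

ρ = √(x²+y²) = √(-0.050² + -0.282²) = 0.28640
φ = atan2(y, x) mod 360° = atan2(-0.282, -0.050) = 259.9457°
|p|² = ρ² + z² = 0.28640² + 1.297² = 1.76423
κ = 2ρ / |p|² = 2×0.28640 / 1.76423 = 0.32467
θ = 2·atan2(ρ, z) = 2·atan2(0.28640, 1.297) = 0.43466 rad
ℓ = θ/κ = 0.43466/0.32467 = 1.33876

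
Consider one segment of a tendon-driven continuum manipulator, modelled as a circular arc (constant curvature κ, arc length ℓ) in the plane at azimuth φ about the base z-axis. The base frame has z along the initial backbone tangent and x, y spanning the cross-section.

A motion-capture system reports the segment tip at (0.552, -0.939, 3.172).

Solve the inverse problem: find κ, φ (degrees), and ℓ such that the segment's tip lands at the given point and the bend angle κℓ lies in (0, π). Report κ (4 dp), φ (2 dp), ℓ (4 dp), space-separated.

0.1937 300.45 3.4158

ρ = √(x²+y²) = √(0.552² + -0.939²) = 1.08923
φ = atan2(y, x) mod 360° = atan2(-0.939, 0.552) = 300.4495°
|p|² = ρ² + z² = 1.08923² + 3.172² = 11.24801
κ = 2ρ / |p|² = 2×1.08923 / 11.24801 = 0.19368
θ = 2·atan2(ρ, z) = 2·atan2(1.08923, 3.172) = 0.66155 rad
ℓ = θ/κ = 0.66155/0.19368 = 3.41575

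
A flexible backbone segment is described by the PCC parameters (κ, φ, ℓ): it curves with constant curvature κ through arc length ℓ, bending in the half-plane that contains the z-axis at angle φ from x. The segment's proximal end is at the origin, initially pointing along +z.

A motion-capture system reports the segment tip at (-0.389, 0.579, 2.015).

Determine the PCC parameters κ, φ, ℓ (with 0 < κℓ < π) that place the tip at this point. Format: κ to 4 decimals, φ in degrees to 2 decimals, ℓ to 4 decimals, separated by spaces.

ρ = √(x²+y²) = √(-0.389² + 0.579²) = 0.69754
φ = atan2(y, x) mod 360° = atan2(0.579, -0.389) = 123.8951°
|p|² = ρ² + z² = 0.69754² + 2.015² = 4.54679
κ = 2ρ / |p|² = 2×0.69754 / 4.54679 = 0.30683
θ = 2·atan2(ρ, z) = 2·atan2(0.69754, 2.015) = 0.66652 rad
ℓ = θ/κ = 0.66652/0.30683 = 2.17231

0.3068 123.90 2.1723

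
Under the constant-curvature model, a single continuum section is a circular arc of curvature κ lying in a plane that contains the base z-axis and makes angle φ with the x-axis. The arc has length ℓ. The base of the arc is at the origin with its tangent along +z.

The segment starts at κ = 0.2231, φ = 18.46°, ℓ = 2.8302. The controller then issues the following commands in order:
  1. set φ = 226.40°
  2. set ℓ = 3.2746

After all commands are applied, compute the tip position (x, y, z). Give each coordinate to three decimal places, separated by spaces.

-0.789 -0.828 2.991

initial: κ=0.2231, φ=18.46°, ℓ=2.8302
cmd 1: set φ=226.40° → (κ,φ,ℓ)=(0.2231,226.40°,2.8302) → tip=(-0.5960,-0.6258,2.6459)
cmd 2: set ℓ=3.2746 → (κ,φ,ℓ)=(0.2231,226.40°,3.2746) → tip=(-0.7888,-0.8284,2.9910)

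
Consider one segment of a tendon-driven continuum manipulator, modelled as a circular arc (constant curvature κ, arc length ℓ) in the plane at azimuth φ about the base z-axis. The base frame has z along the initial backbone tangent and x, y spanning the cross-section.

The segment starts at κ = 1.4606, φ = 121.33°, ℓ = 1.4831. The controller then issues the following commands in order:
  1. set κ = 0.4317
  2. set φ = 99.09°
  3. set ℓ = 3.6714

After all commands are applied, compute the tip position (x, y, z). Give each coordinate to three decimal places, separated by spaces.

initial: κ=1.4606, φ=121.33°, ℓ=1.4831
cmd 1: set κ=0.4317 → (κ,φ,ℓ)=(0.4317,121.33°,1.4831) → tip=(-0.2386,0.3919,1.3838)
cmd 2: set φ=99.09° → (κ,φ,ℓ)=(0.4317,99.09°,1.4831) → tip=(-0.0725,0.4530,1.3838)
cmd 3: set ℓ=3.6714 → (κ,φ,ℓ)=(0.4317,99.09°,3.6714) → tip=(-0.3711,2.3197,2.3162)

-0.371 2.320 2.316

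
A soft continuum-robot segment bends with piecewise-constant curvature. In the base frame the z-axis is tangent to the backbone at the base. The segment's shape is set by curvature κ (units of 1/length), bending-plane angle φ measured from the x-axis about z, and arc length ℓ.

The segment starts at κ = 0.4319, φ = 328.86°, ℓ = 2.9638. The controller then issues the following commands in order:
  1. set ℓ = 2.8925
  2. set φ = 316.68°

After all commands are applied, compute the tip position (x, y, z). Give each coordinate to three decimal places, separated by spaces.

1.152 -1.087 2.197

initial: κ=0.4319, φ=328.86°, ℓ=2.9638
cmd 1: set ℓ=2.8925 → (κ,φ,ℓ)=(0.4319,328.86°,2.8925) → tip=(1.3555,-0.8190,2.1967)
cmd 2: set φ=316.68° → (κ,φ,ℓ)=(0.4319,316.68°,2.8925) → tip=(1.1522,-1.0865,2.1967)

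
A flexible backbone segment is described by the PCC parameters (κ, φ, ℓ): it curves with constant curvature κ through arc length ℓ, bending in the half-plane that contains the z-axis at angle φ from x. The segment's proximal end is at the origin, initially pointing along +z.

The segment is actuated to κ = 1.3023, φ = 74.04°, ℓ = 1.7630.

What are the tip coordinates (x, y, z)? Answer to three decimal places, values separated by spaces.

0.351 1.228 0.575

θ = κ·ℓ = 1.3023 × 1.7630 = 2.29595 rad
ρ = (1 − cos θ)/κ = (1 − -0.66325)/1.3023 = 1.27717
z = sin θ / κ = 0.74839/1.3023 = 0.57467
x = ρ cos φ = 1.27717 × cos(74.04°) = 0.35118
y = ρ sin φ = 1.27717 × sin(74.04°) = 1.22794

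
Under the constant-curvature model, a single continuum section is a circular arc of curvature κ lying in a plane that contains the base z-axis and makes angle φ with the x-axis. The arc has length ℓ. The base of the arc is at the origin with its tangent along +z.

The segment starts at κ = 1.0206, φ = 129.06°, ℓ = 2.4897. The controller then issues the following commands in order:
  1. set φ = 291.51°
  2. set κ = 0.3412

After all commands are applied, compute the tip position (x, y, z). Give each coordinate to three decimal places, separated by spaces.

initial: κ=1.0206, φ=129.06°, ℓ=2.4897
cmd 1: set φ=291.51° → (κ,φ,ℓ)=(1.0206,291.51°,2.4897) → tip=(0.6557,-1.6636,0.5537)
cmd 2: set κ=0.3412 → (κ,φ,ℓ)=(0.3412,291.51°,2.4897) → tip=(0.3650,-0.9261,2.2009)

0.365 -0.926 2.201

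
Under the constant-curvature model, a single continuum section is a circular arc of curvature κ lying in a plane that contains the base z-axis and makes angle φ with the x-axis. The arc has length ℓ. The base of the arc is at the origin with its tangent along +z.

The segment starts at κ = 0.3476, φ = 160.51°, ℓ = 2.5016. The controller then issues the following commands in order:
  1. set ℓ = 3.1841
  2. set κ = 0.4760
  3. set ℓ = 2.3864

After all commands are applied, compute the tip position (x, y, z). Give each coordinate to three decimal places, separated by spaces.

initial: κ=0.3476, φ=160.51°, ℓ=2.5016
cmd 1: set ℓ=3.1841 → (κ,φ,ℓ)=(0.3476,160.51°,3.1841) → tip=(-1.4983,0.5303,2.5727)
cmd 2: set κ=0.4760 → (κ,φ,ℓ)=(0.4760,160.51°,3.1841) → tip=(-1.8713,0.6623,2.0976)
cmd 3: set ℓ=2.3864 → (κ,φ,ℓ)=(0.4760,160.51°,2.3864) → tip=(-1.1461,0.4056,1.9053)

-1.146 0.406 1.905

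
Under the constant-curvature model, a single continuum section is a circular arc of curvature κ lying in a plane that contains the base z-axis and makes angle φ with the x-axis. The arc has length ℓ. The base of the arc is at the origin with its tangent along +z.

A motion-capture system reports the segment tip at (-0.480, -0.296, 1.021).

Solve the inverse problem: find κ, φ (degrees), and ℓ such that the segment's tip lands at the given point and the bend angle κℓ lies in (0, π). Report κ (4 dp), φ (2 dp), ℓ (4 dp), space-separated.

0.8290 211.66 1.2174

ρ = √(x²+y²) = √(-0.480² + -0.296²) = 0.56393
φ = atan2(y, x) mod 360° = atan2(-0.296, -0.480) = 211.6608°
|p|² = ρ² + z² = 0.56393² + 1.021² = 1.36046
κ = 2ρ / |p|² = 2×0.56393 / 1.36046 = 0.82903
θ = 2·atan2(ρ, z) = 2·atan2(0.56393, 1.021) = 1.00926 rad
ℓ = θ/κ = 1.00926/0.82903 = 1.21740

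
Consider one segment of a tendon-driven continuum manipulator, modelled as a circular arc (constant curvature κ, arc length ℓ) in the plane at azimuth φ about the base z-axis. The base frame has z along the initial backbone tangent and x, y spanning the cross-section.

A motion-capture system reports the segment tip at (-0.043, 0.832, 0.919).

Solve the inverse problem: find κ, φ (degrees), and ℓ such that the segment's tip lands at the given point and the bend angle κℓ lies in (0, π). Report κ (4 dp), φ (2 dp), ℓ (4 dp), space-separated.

1.0829 92.96 1.3601

ρ = √(x²+y²) = √(-0.043² + 0.832²) = 0.83311
φ = atan2(y, x) mod 360° = atan2(0.832, -0.043) = 92.9586°
|p|² = ρ² + z² = 0.83311² + 0.919² = 1.53863
κ = 2ρ / |p|² = 2×0.83311 / 1.53863 = 1.08292
θ = 2·atan2(ρ, z) = 2·atan2(0.83311, 0.919) = 1.47283 rad
ℓ = θ/κ = 1.47283/1.08292 = 1.36005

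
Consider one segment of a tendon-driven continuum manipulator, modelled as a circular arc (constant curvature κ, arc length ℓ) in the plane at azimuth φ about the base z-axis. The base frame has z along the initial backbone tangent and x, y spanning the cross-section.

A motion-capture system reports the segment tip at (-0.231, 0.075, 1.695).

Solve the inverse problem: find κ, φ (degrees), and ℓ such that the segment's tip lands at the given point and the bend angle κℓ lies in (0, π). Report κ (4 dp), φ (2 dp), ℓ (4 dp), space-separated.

ρ = √(x²+y²) = √(-0.231² + 0.075²) = 0.24287
φ = atan2(y, x) mod 360° = atan2(0.075, -0.231) = 162.0127°
|p|² = ρ² + z² = 0.24287² + 1.695² = 2.93201
κ = 2ρ / |p|² = 2×0.24287 / 2.93201 = 0.16567
θ = 2·atan2(ρ, z) = 2·atan2(0.24287, 1.695) = 0.28464 rad
ℓ = θ/κ = 0.28464/0.16567 = 1.71811

0.1657 162.01 1.7181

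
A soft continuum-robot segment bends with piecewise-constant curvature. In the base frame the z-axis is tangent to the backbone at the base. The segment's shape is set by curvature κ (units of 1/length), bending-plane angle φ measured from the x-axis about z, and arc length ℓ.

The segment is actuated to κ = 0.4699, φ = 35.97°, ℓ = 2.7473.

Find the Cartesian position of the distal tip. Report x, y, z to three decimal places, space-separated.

θ = κ·ℓ = 0.4699 × 2.7473 = 1.29096 rad
ρ = (1 − cos θ)/κ = (1 − 0.27620)/0.4699 = 1.54032
z = sin θ / κ = 0.96110/0.4699 = 2.04533
x = ρ cos φ = 1.54032 × cos(35.97°) = 1.24662
y = ρ sin φ = 1.54032 × sin(35.97°) = 0.90473

1.247 0.905 2.045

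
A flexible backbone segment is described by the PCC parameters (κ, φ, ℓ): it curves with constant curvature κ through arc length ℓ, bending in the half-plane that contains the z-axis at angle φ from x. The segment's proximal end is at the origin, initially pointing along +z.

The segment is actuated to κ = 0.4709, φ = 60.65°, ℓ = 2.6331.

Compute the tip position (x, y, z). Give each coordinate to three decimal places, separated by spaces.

0.703 1.250 2.008

θ = κ·ℓ = 0.4709 × 2.6331 = 1.23993 rad
ρ = (1 − cos θ)/κ = (1 − 0.32487)/0.4709 = 1.43371
z = sin θ / κ = 0.94576/0.4709 = 2.00841
x = ρ cos φ = 1.43371 × cos(60.65°) = 0.70272
y = ρ sin φ = 1.43371 × sin(60.65°) = 1.24968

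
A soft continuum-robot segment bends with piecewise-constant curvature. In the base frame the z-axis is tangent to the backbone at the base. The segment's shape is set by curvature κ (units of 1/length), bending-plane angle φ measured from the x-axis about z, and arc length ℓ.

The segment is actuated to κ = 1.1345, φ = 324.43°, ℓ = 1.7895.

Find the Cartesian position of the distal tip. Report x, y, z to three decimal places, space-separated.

1.035 -0.740 0.790

θ = κ·ℓ = 1.1345 × 1.7895 = 2.03019 rad
ρ = (1 − cos θ)/κ = (1 − -0.44340)/1.1345 = 1.27228
z = sin θ / κ = 0.89632/1.1345 = 0.79006
x = ρ cos φ = 1.27228 × cos(324.43°) = 1.03488
y = ρ sin φ = 1.27228 × sin(324.43°) = -0.74008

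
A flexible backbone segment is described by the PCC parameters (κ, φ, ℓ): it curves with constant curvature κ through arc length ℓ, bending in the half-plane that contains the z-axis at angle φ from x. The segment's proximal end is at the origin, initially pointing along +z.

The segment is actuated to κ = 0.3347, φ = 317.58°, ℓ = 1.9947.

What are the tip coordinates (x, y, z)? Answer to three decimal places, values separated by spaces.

0.474 -0.433 1.850

θ = κ·ℓ = 0.3347 × 1.9947 = 0.66763 rad
ρ = (1 − cos θ)/κ = (1 − 0.78529)/0.3347 = 0.64149
z = sin θ / κ = 0.61912/0.3347 = 1.84979
x = ρ cos φ = 0.64149 × cos(317.58°) = 0.47356
y = ρ sin φ = 0.64149 × sin(317.58°) = -0.43272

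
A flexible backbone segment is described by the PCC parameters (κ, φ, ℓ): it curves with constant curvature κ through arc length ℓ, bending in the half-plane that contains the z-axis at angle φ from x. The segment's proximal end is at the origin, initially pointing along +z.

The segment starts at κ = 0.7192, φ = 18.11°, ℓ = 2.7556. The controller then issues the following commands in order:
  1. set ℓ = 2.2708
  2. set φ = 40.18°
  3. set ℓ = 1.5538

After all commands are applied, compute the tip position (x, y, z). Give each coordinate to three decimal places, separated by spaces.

initial: κ=0.7192, φ=18.11°, ℓ=2.7556
cmd 1: set ℓ=2.2708 → (κ,φ,ℓ)=(0.7192,18.11°,2.2708) → tip=(1.4039,0.4591,1.3877)
cmd 2: set φ=40.18° → (κ,φ,ℓ)=(0.7192,40.18°,2.2708) → tip=(1.1285,0.9530,1.3877)
cmd 3: set ℓ=1.5538 → (κ,φ,ℓ)=(0.7192,40.18°,1.5538) → tip=(0.5971,0.5042,1.2500)

0.597 0.504 1.250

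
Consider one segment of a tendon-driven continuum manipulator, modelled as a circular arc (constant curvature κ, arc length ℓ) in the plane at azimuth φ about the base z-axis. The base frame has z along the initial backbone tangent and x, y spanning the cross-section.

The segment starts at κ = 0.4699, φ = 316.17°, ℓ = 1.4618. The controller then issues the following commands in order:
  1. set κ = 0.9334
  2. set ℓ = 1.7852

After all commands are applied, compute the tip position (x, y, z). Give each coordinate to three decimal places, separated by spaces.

0.847 -0.813 1.066

initial: κ=0.4699, φ=316.17°, ℓ=1.4618
cmd 1: set κ=0.9334 → (κ,φ,ℓ)=(0.9334,316.17°,1.4618) → tip=(0.6145,-0.5899,1.0486)
cmd 2: set ℓ=1.7852 → (κ,φ,ℓ)=(0.9334,316.17°,1.7852) → tip=(0.8466,-0.8127,1.0665)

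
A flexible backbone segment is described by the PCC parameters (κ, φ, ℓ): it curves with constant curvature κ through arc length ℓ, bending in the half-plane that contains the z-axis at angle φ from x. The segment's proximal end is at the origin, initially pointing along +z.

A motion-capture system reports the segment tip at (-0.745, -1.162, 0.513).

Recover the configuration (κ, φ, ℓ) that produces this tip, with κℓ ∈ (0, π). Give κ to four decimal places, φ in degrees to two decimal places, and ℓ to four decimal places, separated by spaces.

1.2731 237.33 1.9087

ρ = √(x²+y²) = √(-0.745² + -1.162²) = 1.38031
φ = atan2(y, x) mod 360° = atan2(-1.162, -0.745) = 237.3346°
|p|² = ρ² + z² = 1.38031² + 0.513² = 2.16844
κ = 2ρ / |p|² = 2×1.38031 / 2.16844 = 1.27310
θ = 2·atan2(ρ, z) = 2·atan2(1.38031, 0.513) = 2.42992 rad
ℓ = θ/κ = 2.42992/1.27310 = 1.90867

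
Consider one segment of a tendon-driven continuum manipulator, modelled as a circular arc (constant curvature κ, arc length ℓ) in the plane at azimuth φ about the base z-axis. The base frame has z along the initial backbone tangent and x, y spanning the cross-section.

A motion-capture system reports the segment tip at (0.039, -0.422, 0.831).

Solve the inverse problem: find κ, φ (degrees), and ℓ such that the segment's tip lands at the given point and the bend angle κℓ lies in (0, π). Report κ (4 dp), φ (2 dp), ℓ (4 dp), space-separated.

0.9741 275.28 0.9683

ρ = √(x²+y²) = √(0.039² + -0.422²) = 0.42380
φ = atan2(y, x) mod 360° = atan2(-0.422, 0.039) = 275.2801°
|p|² = ρ² + z² = 0.42380² + 0.831² = 0.87017
κ = 2ρ / |p|² = 2×0.42380 / 0.87017 = 0.97406
θ = 2·atan2(ρ, z) = 2·atan2(0.42380, 0.831) = 0.94321 rad
ℓ = θ/κ = 0.94321/0.97406 = 0.96832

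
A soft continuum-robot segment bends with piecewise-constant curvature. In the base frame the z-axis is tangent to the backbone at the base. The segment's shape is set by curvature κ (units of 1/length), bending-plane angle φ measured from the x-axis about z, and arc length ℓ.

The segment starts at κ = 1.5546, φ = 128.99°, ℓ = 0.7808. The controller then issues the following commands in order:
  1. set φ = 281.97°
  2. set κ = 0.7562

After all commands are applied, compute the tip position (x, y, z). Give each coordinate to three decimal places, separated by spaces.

0.046 -0.219 0.736

initial: κ=1.5546, φ=128.99°, ℓ=0.7808
cmd 1: set φ=281.97° → (κ,φ,ℓ)=(1.5546,281.97°,0.7808) → tip=(0.0868,-0.4094,0.6027)
cmd 2: set κ=0.7562 → (κ,φ,ℓ)=(0.7562,281.97°,0.7808) → tip=(0.0464,-0.2190,0.7362)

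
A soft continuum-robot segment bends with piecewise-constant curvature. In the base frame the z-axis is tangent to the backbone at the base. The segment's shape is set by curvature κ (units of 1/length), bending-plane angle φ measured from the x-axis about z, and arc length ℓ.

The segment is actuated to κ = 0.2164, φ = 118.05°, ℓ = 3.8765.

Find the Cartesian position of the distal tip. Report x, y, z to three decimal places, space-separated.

θ = κ·ℓ = 0.2164 × 3.8765 = 0.83887 rad
ρ = (1 − cos θ)/κ = (1 − 0.66830)/0.2164 = 1.53281
z = sin θ / κ = 0.74389/0.2164 = 3.43758
x = ρ cos φ = 1.53281 × cos(118.05°) = -0.72079
y = ρ sin φ = 1.53281 × sin(118.05°) = 1.35276

-0.721 1.353 3.438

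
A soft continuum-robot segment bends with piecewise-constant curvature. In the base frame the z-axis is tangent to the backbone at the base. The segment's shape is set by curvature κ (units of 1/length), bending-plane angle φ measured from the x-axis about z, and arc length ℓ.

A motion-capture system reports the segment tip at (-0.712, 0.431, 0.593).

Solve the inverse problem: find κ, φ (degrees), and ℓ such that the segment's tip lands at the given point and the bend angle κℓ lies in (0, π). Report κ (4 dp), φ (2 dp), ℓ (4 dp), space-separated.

ρ = √(x²+y²) = √(-0.712² + 0.431²) = 0.83229
φ = atan2(y, x) mod 360° = atan2(0.431, -0.712) = 148.8119°
|p|² = ρ² + z² = 0.83229² + 0.593² = 1.04435
κ = 2ρ / |p|² = 2×0.83229 / 1.04435 = 1.59388
θ = 2·atan2(ρ, z) = 2·atan2(0.83229, 0.593) = 1.90347 rad
ℓ = θ/κ = 1.90347/1.59388 = 1.19423

1.5939 148.81 1.1942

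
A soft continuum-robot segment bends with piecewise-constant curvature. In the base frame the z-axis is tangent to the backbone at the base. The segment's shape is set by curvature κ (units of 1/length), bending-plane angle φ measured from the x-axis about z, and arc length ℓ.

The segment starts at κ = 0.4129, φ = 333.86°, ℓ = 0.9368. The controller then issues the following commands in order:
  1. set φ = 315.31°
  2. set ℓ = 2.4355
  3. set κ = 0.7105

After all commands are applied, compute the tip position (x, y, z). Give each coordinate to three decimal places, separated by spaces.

initial: κ=0.4129, φ=333.86°, ℓ=0.9368
cmd 1: set φ=315.31° → (κ,φ,ℓ)=(0.4129,315.31°,0.9368) → tip=(0.1272,-0.1258,0.9136)
cmd 2: set ℓ=2.4355 → (κ,φ,ℓ)=(0.4129,315.31°,2.4355) → tip=(0.7997,-0.7910,2.0453)
cmd 3: set κ=0.7105 → (κ,φ,ℓ)=(0.7105,315.31°,2.4355) → tip=(1.1596,-1.1472,1.3896)

1.160 -1.147 1.390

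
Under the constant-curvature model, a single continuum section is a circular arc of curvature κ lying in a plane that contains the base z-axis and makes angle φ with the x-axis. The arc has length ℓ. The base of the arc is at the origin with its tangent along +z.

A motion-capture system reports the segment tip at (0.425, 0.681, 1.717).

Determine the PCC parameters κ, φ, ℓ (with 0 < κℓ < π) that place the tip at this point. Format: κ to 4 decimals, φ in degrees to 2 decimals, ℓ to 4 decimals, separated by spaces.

ρ = √(x²+y²) = √(0.425² + 0.681²) = 0.80274
φ = atan2(y, x) mod 360° = atan2(0.681, 0.425) = 58.0324°
|p|² = ρ² + z² = 0.80274² + 1.717² = 3.59248
κ = 2ρ / |p|² = 2×0.80274 / 3.59248 = 0.44690
θ = 2·atan2(ρ, z) = 2·atan2(0.80274, 1.717) = 0.87466 rad
ℓ = θ/κ = 0.87466/0.44690 = 1.95718

0.4469 58.03 1.9572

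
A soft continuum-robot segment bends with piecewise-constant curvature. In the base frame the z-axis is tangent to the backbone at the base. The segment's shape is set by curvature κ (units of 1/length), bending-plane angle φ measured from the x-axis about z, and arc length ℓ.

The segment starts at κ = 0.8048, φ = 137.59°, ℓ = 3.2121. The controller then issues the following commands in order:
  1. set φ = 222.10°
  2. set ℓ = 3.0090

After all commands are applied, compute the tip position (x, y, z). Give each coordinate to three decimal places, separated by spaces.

-1.615 -1.459 0.819

initial: κ=0.8048, φ=137.59°, ℓ=3.2121
cmd 1: set φ=222.10° → (κ,φ,ℓ)=(0.8048,222.10°,3.2121) → tip=(-1.7048,-1.5404,0.6563)
cmd 2: set ℓ=3.0090 → (κ,φ,ℓ)=(0.8048,222.10°,3.0090) → tip=(-1.6151,-1.4593,0.8193)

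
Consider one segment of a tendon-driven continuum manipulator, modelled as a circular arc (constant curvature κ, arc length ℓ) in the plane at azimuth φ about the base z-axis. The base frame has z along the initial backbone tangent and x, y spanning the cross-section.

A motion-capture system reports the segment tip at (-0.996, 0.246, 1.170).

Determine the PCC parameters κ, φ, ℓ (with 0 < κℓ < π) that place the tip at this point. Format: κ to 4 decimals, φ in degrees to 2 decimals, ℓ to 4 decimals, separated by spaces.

0.8474 166.13 1.6991

ρ = √(x²+y²) = √(-0.996² + 0.246²) = 1.02593
φ = atan2(y, x) mod 360° = atan2(0.246, -0.996) = 166.1263°
|p|² = ρ² + z² = 1.02593² + 1.170² = 2.42143
κ = 2ρ / |p|² = 2×1.02593 / 2.42143 = 0.84737
θ = 2·atan2(ρ, z) = 2·atan2(1.02593, 1.170) = 1.43977 rad
ℓ = θ/κ = 1.43977/0.84737 = 1.69909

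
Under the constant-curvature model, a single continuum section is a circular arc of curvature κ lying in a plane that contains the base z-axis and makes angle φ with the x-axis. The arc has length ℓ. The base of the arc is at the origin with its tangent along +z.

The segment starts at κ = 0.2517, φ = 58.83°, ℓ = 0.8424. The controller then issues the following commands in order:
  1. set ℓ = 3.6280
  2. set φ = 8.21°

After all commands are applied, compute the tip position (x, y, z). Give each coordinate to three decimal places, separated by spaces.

1.529 0.221 3.144

initial: κ=0.2517, φ=58.83°, ℓ=0.8424
cmd 1: set ℓ=3.6280 → (κ,φ,ℓ)=(0.2517,58.83°,3.6280) → tip=(0.7994,1.3216,3.1444)
cmd 2: set φ=8.21° → (κ,φ,ℓ)=(0.2517,8.21°,3.6280) → tip=(1.5287,0.2206,3.1444)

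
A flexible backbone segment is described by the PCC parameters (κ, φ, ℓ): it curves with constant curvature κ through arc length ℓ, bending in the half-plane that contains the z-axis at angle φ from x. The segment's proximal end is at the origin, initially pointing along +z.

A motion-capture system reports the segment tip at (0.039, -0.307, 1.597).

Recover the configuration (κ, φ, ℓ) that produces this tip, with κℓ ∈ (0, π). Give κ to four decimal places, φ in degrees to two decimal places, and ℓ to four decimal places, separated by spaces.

0.2339 277.24 1.6367

ρ = √(x²+y²) = √(0.039² + -0.307²) = 0.30947
φ = atan2(y, x) mod 360° = atan2(-0.307, 0.039) = 277.2398°
|p|² = ρ² + z² = 0.30947² + 1.597² = 2.64618
κ = 2ρ / |p|² = 2×0.30947 / 2.64618 = 0.23390
θ = 2·atan2(ρ, z) = 2·atan2(0.30947, 1.597) = 0.38282 rad
ℓ = θ/κ = 0.38282/0.23390 = 1.63668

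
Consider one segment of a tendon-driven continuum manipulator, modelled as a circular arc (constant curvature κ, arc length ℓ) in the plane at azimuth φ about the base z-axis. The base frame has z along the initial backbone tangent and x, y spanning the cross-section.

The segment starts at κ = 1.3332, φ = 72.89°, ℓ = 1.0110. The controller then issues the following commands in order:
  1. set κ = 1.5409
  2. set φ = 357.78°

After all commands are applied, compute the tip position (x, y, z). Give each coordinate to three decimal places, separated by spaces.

0.640 -0.025 0.649

initial: κ=1.3332, φ=72.89°, ℓ=1.0110
cmd 1: set κ=1.5409 → (κ,φ,ℓ)=(1.5409,72.89°,1.0110) → tip=(0.1885,0.6122,0.6489)
cmd 2: set φ=357.78° → (κ,φ,ℓ)=(1.5409,357.78°,1.0110) → tip=(0.6401,-0.0248,0.6489)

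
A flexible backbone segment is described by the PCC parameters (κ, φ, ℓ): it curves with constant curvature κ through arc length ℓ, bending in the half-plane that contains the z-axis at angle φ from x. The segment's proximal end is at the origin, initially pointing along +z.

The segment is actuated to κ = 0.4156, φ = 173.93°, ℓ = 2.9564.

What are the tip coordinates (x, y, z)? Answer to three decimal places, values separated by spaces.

-1.590 0.169 2.267

θ = κ·ℓ = 0.4156 × 2.9564 = 1.22868 rad
ρ = (1 − cos θ)/κ = (1 − 0.33548)/0.4156 = 1.59894
z = sin θ / κ = 0.94205/0.4156 = 2.26671
x = ρ cos φ = 1.59894 × cos(173.93°) = -1.58997
y = ρ sin φ = 1.59894 × sin(173.93°) = 0.16908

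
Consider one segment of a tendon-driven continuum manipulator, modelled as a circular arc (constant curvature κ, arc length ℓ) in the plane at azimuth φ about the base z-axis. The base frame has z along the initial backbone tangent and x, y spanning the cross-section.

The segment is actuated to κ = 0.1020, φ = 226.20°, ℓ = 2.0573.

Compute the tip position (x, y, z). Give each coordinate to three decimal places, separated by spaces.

θ = κ·ℓ = 0.1020 × 2.0573 = 0.20984 rad
ρ = (1 − cos θ)/κ = (1 − 0.97806)/0.1020 = 0.21507
z = sin θ / κ = 0.20831/0.1020 = 2.04223
x = ρ cos φ = 0.21507 × cos(226.20°) = -0.14886
y = ρ sin φ = 0.21507 × sin(226.20°) = -0.15523

-0.149 -0.155 2.042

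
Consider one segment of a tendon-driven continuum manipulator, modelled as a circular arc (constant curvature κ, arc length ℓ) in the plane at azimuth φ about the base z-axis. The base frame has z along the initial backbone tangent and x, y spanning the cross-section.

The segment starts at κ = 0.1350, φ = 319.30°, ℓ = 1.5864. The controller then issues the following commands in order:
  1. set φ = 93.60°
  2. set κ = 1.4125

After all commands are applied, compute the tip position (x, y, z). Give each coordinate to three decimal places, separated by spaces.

initial: κ=0.1350, φ=319.30°, ℓ=1.5864
cmd 1: set φ=93.60° → (κ,φ,ℓ)=(0.1350,93.60°,1.5864) → tip=(-0.0106,0.1689,1.5743)
cmd 2: set κ=1.4125 → (κ,φ,ℓ)=(1.4125,93.60°,1.5864) → tip=(-0.0721,1.1453,0.5549)

-0.072 1.145 0.555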